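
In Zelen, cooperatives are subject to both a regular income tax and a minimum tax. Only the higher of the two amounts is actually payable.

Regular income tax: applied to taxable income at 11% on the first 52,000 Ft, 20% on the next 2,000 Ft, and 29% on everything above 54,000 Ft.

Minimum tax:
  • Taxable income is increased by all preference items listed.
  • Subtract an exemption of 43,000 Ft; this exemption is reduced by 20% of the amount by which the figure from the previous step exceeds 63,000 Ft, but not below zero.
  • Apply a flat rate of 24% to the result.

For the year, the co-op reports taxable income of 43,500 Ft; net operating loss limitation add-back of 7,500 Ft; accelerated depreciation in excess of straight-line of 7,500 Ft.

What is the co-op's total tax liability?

Regular income tax:
  43,500 Ft × 11% = 4,785 Ft

Minimum tax:
  Adjusted income: 43,500 Ft + 7,500 Ft + 7,500 Ft = 58,500 Ft
  Exemption: 58,500 Ft ≤ 63,000 Ft, so full 43,000 Ft applies
  Base: 58,500 Ft − 43,000 Ft = 15,500 Ft
  15,500 Ft × 24% = 3,720 Ft

4,785 Ft > 3,720 Ft, so the regular income tax governs.

4,785 Ft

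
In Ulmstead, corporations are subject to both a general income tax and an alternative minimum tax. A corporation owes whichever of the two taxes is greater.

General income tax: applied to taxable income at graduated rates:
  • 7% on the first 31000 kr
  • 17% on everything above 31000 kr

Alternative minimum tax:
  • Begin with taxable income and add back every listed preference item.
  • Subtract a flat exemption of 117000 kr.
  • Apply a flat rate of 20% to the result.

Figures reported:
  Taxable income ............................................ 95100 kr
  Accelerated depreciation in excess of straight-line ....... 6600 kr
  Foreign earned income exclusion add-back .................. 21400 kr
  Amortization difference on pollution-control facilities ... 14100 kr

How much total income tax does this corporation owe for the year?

13067 kr

General income tax:
  31000 kr × 7% = 2170 kr
  64100 kr × 17% = 10897 kr
  → 13067 kr

Alternative minimum tax:
  Adjusted income: 95100 kr + 6600 kr + 21400 kr + 14100 kr = 137200 kr
  Less exemption 117000 kr → base 20200 kr
  20200 kr × 20% = 4040 kr

13067 kr > 4040 kr, so the general income tax governs.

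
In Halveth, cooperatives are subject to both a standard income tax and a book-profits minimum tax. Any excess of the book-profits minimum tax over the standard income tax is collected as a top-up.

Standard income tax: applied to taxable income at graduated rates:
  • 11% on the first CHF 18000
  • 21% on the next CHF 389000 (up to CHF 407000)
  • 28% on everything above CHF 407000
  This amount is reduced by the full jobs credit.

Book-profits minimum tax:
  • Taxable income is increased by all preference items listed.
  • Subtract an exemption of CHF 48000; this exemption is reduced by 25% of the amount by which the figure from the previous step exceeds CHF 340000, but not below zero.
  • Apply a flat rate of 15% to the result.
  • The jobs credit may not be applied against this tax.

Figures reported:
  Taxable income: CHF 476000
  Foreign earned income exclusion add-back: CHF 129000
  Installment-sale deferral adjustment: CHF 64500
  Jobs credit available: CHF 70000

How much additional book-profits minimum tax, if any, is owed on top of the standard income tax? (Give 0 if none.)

Standard income tax:
  CHF 18000 × 11% = CHF 1980
  CHF 389000 × 21% = CHF 81690
  CHF 69000 × 28% = CHF 19320
  → CHF 102990
  Less jobs credit CHF 70000 → CHF 32990

Book-profits minimum tax:
  Adjusted income: CHF 476000 + CHF 129000 + CHF 64500 = CHF 669500
  Exemption: 25% × (CHF 669500 − CHF 340000) = CHF 82375 ≥ CHF 48000, so the exemption is fully phased out
  Base: CHF 669500 − CHF 0 = CHF 669500
  CHF 669500 × 15% = CHF 100425

Excess of book-profits minimum tax over standard income tax: CHF 100425 − CHF 32990 = CHF 67435.

CHF 67435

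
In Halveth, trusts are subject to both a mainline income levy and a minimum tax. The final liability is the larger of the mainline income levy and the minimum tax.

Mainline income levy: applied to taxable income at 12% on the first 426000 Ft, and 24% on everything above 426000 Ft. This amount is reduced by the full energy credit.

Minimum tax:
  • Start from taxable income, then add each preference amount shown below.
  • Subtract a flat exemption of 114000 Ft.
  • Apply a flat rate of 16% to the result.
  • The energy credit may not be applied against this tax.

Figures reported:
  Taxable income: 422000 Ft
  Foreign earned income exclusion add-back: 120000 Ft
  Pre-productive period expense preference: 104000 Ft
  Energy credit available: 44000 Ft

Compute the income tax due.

85120 Ft

Minimum tax:
  Adjusted income: 422000 Ft + 120000 Ft + 104000 Ft = 646000 Ft
  Less exemption 114000 Ft → base 532000 Ft
  532000 Ft × 16% = 85120 Ft

Mainline income levy:
  422000 Ft × 12% = 50640 Ft
  Less energy credit 44000 Ft → 6640 Ft

85120 Ft > 6640 Ft, so the minimum tax is the binding amount.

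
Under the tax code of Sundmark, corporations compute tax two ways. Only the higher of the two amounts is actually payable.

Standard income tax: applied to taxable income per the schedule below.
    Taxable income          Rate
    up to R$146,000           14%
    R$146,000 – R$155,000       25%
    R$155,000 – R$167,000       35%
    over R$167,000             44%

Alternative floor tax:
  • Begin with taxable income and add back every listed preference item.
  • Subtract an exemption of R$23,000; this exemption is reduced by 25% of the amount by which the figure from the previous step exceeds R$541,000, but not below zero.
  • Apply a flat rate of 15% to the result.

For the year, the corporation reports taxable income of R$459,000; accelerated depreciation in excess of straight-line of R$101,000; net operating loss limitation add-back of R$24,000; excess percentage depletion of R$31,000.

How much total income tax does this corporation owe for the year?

Alternative floor tax:
  Adjusted income: R$459,000 + R$101,000 + R$24,000 + R$31,000 = R$615,000
  Exemption: R$23,000 − 25% × (R$615,000 − R$541,000) = R$23,000 − R$18,500 = R$4,500
  Base: R$615,000 − R$4,500 = R$610,500
  R$610,500 × 15% = R$91,575

Standard income tax:
  R$146,000 × 14% = R$20,440
  R$9,000 × 25% = R$2,250
  R$12,000 × 35% = R$4,200
  R$292,000 × 44% = R$128,480
  → R$155,370

R$155,370 > R$91,575, so the standard income tax governs.

R$155,370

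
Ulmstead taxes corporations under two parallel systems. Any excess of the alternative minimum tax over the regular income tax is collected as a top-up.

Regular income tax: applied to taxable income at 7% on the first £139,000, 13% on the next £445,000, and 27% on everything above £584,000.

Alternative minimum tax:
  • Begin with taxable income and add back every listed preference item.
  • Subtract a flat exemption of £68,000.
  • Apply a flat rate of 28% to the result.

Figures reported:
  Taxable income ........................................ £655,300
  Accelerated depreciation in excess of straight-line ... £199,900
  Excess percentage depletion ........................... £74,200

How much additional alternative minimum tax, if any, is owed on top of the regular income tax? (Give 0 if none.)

Alternative minimum tax:
  Adjusted income: £655,300 + £199,900 + £74,200 = £929,400
  Less exemption £68,000 → base £861,400
  £861,400 × 28% = £241,192

Regular income tax:
  £139,000 × 7% = £9,730
  £445,000 × 13% = £57,850
  £71,300 × 27% = £19,251
  → £86,831

Excess of alternative minimum tax over regular income tax: £241,192 − £86,831 = £154,361.

£154,361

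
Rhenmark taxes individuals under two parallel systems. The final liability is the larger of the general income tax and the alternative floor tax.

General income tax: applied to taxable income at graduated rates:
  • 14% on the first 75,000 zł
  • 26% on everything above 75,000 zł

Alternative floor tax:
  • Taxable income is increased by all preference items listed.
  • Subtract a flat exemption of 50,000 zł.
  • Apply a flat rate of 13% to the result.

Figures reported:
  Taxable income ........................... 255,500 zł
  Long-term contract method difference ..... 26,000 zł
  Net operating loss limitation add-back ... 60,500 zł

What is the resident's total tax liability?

57,430 zł

Alternative floor tax:
  Adjusted income: 255,500 zł + 26,000 zł + 60,500 zł = 342,000 zł
  Less exemption 50,000 zł → base 292,000 zł
  292,000 zł × 13% = 37,960 zł

General income tax:
  75,000 zł × 14% = 10,500 zł
  180,500 zł × 26% = 46,930 zł
  → 57,430 zł

57,430 zł > 37,960 zł, so the general income tax governs.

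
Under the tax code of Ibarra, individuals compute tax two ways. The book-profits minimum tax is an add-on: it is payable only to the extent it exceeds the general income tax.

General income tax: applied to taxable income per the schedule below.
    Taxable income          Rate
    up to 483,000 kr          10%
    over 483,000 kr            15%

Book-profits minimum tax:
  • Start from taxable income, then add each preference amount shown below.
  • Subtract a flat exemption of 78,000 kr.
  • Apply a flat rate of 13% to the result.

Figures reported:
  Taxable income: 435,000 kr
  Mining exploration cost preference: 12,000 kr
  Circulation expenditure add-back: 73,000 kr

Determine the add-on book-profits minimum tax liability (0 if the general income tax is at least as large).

13,960 kr

General income tax:
  435,000 kr × 10% = 43,500 kr

Book-profits minimum tax:
  Adjusted income: 435,000 kr + 12,000 kr + 73,000 kr = 520,000 kr
  Less exemption 78,000 kr → base 442,000 kr
  442,000 kr × 13% = 57,460 kr

Excess of book-profits minimum tax over general income tax: 57,460 kr − 43,500 kr = 13,960 kr.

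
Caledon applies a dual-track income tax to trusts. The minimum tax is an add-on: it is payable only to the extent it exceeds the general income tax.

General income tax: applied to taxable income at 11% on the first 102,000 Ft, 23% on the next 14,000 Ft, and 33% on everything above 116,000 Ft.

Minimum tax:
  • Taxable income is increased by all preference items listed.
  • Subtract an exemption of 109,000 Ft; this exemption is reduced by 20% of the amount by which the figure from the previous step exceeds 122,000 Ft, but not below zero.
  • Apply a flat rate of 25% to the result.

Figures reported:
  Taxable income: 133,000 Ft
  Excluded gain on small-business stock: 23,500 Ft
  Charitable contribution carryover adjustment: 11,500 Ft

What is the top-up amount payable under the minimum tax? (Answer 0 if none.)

0 Ft

Minimum tax:
  Adjusted income: 133,000 Ft + 23,500 Ft + 11,500 Ft = 168,000 Ft
  Exemption: 109,000 Ft − 20% × (168,000 Ft − 122,000 Ft) = 109,000 Ft − 9,200 Ft = 99,800 Ft
  Base: 168,000 Ft − 99,800 Ft = 68,200 Ft
  68,200 Ft × 25% = 17,050 Ft

General income tax:
  102,000 Ft × 11% = 11,220 Ft
  14,000 Ft × 23% = 3,220 Ft
  17,000 Ft × 33% = 5,610 Ft
  → 20,050 Ft

17,050 Ft ≤ 20,050 Ft, so no add-on is due.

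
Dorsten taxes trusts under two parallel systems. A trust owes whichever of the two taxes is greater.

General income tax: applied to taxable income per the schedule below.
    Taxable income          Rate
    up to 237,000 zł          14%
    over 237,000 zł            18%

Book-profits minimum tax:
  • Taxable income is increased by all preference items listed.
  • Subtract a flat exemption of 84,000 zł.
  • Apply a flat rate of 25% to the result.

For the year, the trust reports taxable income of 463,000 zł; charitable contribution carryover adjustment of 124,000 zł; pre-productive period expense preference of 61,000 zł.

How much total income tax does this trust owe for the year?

141,000 zł

Book-profits minimum tax:
  Adjusted income: 463,000 zł + 124,000 zł + 61,000 zł = 648,000 zł
  Less exemption 84,000 zł → base 564,000 zł
  564,000 zł × 25% = 141,000 zł

General income tax:
  237,000 zł × 14% = 33,180 zł
  226,000 zł × 18% = 40,680 zł
  → 73,860 zł

141,000 zł > 73,860 zł, so the book-profits minimum tax is the binding amount.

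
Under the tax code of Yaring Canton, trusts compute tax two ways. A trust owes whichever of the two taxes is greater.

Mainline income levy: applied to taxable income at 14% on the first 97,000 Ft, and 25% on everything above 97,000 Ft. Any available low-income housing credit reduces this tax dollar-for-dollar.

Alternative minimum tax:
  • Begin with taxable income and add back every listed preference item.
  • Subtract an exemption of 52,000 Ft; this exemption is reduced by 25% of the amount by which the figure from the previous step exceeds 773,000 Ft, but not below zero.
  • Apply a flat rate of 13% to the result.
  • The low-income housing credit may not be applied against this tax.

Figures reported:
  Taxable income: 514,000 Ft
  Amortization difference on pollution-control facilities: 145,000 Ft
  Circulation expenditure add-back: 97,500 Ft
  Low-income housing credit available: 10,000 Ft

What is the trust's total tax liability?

107,830 Ft

Mainline income levy:
  97,000 Ft × 14% = 13,580 Ft
  417,000 Ft × 25% = 104,250 Ft
  → 117,830 Ft
  Less low-income housing credit 10,000 Ft → 107,830 Ft

Alternative minimum tax:
  Adjusted income: 514,000 Ft + 145,000 Ft + 97,500 Ft = 756,500 Ft
  Exemption: 756,500 Ft ≤ 773,000 Ft, so full 52,000 Ft applies
  Base: 756,500 Ft − 52,000 Ft = 704,500 Ft
  704,500 Ft × 13% = 91,585 Ft

107,830 Ft > 91,585 Ft, so the mainline income levy governs.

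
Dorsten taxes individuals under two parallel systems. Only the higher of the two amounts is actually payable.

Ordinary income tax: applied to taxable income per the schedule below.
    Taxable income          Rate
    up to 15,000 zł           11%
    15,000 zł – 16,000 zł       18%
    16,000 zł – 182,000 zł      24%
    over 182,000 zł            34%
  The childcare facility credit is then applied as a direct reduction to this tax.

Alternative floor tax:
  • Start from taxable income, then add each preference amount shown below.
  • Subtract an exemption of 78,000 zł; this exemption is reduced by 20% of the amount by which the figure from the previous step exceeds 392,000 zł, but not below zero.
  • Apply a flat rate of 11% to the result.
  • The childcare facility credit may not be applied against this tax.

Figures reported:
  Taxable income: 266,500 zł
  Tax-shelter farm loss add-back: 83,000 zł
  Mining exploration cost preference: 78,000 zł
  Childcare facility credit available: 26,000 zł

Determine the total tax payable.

Ordinary income tax:
  15,000 zł × 11% = 1,650 zł
  1,000 zł × 18% = 180 zł
  166,000 zł × 24% = 39,840 zł
  84,500 zł × 34% = 28,730 zł
  → 70,400 zł
  Less childcare facility credit 26,000 zł → 44,400 zł

Alternative floor tax:
  Adjusted income: 266,500 zł + 83,000 zł + 78,000 zł = 427,500 zł
  Exemption: 78,000 zł − 20% × (427,500 zł − 392,000 zł) = 78,000 zł − 7,100 zł = 70,900 zł
  Base: 427,500 zł − 70,900 zł = 356,600 zł
  356,600 zł × 11% = 39,226 zł

44,400 zł > 39,226 zł, so the ordinary income tax governs.

44,400 zł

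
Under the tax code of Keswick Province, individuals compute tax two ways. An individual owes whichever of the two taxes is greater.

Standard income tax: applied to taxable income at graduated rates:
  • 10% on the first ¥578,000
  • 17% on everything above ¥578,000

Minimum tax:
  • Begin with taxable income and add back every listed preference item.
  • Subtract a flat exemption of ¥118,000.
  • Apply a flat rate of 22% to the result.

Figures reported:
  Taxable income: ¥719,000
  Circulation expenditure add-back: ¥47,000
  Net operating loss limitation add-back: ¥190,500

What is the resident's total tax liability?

Minimum tax:
  Adjusted income: ¥719,000 + ¥47,000 + ¥190,500 = ¥956,500
  Less exemption ¥118,000 → base ¥838,500
  ¥838,500 × 22% = ¥184,470

Standard income tax:
  ¥578,000 × 10% = ¥57,800
  ¥141,000 × 17% = ¥23,970
  → ¥81,770

¥184,470 > ¥81,770, so the minimum tax is the binding amount.

¥184,470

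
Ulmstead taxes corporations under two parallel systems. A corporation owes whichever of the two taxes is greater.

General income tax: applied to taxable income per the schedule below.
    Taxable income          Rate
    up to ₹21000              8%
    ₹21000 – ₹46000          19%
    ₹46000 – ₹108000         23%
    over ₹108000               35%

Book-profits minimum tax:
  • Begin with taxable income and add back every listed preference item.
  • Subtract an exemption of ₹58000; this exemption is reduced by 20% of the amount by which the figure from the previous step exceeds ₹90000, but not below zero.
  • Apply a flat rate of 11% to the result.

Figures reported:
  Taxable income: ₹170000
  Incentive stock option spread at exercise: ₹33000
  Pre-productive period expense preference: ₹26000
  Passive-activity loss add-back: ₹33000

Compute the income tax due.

General income tax:
  ₹21000 × 8% = ₹1680
  ₹25000 × 19% = ₹4750
  ₹62000 × 23% = ₹14260
  ₹62000 × 35% = ₹21700
  → ₹42390

Book-profits minimum tax:
  Adjusted income: ₹170000 + ₹33000 + ₹26000 + ₹33000 = ₹262000
  Exemption: ₹58000 − 20% × (₹262000 − ₹90000) = ₹58000 − ₹34400 = ₹23600
  Base: ₹262000 − ₹23600 = ₹238400
  ₹238400 × 11% = ₹26224

₹42390 > ₹26224, so the general income tax governs.

₹42390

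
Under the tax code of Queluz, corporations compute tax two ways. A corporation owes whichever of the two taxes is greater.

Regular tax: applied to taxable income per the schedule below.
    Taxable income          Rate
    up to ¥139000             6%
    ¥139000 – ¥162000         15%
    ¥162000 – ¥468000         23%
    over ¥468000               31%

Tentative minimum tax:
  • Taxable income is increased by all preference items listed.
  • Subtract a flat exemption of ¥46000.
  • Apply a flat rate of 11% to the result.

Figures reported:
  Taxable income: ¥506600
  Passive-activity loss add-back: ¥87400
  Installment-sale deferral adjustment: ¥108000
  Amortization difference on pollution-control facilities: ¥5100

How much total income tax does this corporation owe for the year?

¥94136

Regular tax:
  ¥139000 × 6% = ¥8340
  ¥23000 × 15% = ¥3450
  ¥306000 × 23% = ¥70380
  ¥38600 × 31% = ¥11966
  → ¥94136

Tentative minimum tax:
  Adjusted income: ¥506600 + ¥87400 + ¥108000 + ¥5100 = ¥707100
  Less exemption ¥46000 → base ¥661100
  ¥661100 × 11% = ¥72721

¥94136 > ¥72721, so the regular tax governs.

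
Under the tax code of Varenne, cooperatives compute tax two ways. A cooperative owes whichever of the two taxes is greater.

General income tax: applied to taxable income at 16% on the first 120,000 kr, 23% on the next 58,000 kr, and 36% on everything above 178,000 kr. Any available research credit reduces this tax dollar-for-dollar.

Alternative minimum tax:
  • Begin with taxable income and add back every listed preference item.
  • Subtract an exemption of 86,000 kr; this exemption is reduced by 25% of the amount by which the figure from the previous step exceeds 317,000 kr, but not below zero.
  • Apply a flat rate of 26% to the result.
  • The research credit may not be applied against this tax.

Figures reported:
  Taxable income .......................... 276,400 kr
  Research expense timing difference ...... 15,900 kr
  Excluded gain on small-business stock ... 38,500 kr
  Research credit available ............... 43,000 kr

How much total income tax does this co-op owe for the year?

64,545 kr

General income tax:
  120,000 kr × 16% = 19,200 kr
  58,000 kr × 23% = 13,340 kr
  98,400 kr × 36% = 35,424 kr
  → 67,964 kr
  Less research credit 43,000 kr → 24,964 kr

Alternative minimum tax:
  Adjusted income: 276,400 kr + 15,900 kr + 38,500 kr = 330,800 kr
  Exemption: 86,000 kr − 25% × (330,800 kr − 317,000 kr) = 86,000 kr − 3,450 kr = 82,550 kr
  Base: 330,800 kr − 82,550 kr = 248,250 kr
  248,250 kr × 26% = 64,545 kr

64,545 kr > 24,964 kr, so the alternative minimum tax is the binding amount.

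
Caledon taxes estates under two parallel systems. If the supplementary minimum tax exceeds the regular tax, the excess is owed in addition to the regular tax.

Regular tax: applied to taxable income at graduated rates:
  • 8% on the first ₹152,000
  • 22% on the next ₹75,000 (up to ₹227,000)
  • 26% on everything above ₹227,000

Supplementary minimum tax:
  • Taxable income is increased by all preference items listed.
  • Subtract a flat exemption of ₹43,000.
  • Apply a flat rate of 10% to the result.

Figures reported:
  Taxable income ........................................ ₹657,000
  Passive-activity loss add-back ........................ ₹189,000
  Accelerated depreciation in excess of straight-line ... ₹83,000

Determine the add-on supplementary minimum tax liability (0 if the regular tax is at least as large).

Regular tax:
  ₹152,000 × 8% = ₹12,160
  ₹75,000 × 22% = ₹16,500
  ₹430,000 × 26% = ₹111,800
  → ₹140,460

Supplementary minimum tax:
  Adjusted income: ₹657,000 + ₹189,000 + ₹83,000 = ₹929,000
  Less exemption ₹43,000 → base ₹886,000
  ₹886,000 × 10% = ₹88,600

₹88,600 ≤ ₹140,460, so no add-on is due.

₹0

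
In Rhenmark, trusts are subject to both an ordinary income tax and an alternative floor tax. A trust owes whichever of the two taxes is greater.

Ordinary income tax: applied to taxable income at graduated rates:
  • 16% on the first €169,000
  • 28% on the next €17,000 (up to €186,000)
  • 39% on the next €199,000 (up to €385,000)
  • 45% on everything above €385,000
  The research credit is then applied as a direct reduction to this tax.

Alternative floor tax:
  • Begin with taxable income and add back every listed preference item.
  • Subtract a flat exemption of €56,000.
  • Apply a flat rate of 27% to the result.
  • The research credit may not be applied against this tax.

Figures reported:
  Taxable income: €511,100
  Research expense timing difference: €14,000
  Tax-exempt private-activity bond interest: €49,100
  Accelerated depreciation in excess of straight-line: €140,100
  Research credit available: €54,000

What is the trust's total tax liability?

Alternative floor tax:
  Adjusted income: €511,100 + €14,000 + €49,100 + €140,100 = €714,300
  Less exemption €56,000 → base €658,300
  €658,300 × 27% = €177,741

Ordinary income tax:
  €169,000 × 16% = €27,040
  €17,000 × 28% = €4,760
  €199,000 × 39% = €77,610
  €126,100 × 45% = €56,745
  → €166,155
  Less research credit €54,000 → €112,155

€177,741 > €112,155, so the alternative floor tax is the binding amount.

€177,741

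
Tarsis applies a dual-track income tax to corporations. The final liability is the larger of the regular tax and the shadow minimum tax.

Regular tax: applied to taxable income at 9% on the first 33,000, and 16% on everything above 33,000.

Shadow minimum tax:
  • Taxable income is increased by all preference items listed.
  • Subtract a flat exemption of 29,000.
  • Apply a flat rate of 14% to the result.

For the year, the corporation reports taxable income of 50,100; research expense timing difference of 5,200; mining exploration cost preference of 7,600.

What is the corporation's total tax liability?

Regular tax:
  33,000 × 9% = 2,970
  17,100 × 16% = 2,736
  → 5,706

Shadow minimum tax:
  Adjusted income: 50,100 + 5,200 + 7,600 = 62,900
  Less exemption 29,000 → base 33,900
  33,900 × 14% = 4,746

5,706 > 4,746, so the regular tax governs.

5,706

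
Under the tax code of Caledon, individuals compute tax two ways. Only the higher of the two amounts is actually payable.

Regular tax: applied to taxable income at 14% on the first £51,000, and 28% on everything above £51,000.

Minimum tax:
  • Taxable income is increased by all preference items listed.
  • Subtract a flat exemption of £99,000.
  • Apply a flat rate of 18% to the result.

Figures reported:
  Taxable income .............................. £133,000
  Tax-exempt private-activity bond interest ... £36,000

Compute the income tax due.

Regular tax:
  £51,000 × 14% = £7,140
  £82,000 × 28% = £22,960
  → £30,100

Minimum tax:
  Adjusted income: £133,000 + £36,000 = £169,000
  Less exemption £99,000 → base £70,000
  £70,000 × 18% = £12,600

£30,100 > £12,600, so the regular tax governs.

£30,100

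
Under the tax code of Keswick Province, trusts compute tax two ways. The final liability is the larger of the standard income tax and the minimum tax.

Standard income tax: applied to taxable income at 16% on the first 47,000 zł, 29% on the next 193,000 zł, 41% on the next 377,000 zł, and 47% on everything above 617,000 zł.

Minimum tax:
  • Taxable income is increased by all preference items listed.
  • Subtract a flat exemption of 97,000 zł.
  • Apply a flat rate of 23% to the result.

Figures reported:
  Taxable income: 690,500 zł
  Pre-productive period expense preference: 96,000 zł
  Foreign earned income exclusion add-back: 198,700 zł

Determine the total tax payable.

252,605 zł

Minimum tax:
  Adjusted income: 690,500 zł + 96,000 zł + 198,700 zł = 985,200 zł
  Less exemption 97,000 zł → base 888,200 zł
  888,200 zł × 23% = 204,286 zł

Standard income tax:
  47,000 zł × 16% = 7,520 zł
  193,000 zł × 29% = 55,970 zł
  377,000 zł × 41% = 154,570 zł
  73,500 zł × 47% = 34,545 zł
  → 252,605 zł

252,605 zł > 204,286 zł, so the standard income tax governs.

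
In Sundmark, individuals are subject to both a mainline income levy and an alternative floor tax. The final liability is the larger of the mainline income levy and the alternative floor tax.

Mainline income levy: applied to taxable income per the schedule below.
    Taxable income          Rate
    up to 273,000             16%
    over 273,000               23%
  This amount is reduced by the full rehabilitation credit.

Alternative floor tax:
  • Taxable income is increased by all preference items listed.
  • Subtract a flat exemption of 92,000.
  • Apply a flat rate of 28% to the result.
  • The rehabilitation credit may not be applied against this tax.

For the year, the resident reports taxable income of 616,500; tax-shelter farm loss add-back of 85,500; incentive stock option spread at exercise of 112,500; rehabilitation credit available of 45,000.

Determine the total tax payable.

Mainline income levy:
  273,000 × 16% = 43,680
  343,500 × 23% = 79,005
  → 122,685
  Less rehabilitation credit 45,000 → 77,685

Alternative floor tax:
  Adjusted income: 616,500 + 85,500 + 112,500 = 814,500
  Less exemption 92,000 → base 722,500
  722,500 × 28% = 202,300

202,300 > 77,685, so the alternative floor tax is the binding amount.

202,300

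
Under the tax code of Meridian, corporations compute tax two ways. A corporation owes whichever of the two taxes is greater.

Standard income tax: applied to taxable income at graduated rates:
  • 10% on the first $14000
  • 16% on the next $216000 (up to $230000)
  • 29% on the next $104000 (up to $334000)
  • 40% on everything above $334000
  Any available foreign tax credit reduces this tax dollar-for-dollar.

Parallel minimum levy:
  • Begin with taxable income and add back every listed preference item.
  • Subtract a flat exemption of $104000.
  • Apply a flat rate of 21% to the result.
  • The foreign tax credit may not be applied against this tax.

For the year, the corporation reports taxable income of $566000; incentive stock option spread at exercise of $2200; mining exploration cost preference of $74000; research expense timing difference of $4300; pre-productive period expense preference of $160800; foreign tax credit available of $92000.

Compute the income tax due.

Parallel minimum levy:
  Adjusted income: $566000 + $2200 + $74000 + $4300 + $160800 = $807300
  Less exemption $104000 → base $703300
  $703300 × 21% = $147693

Standard income tax:
  $14000 × 10% = $1400
  $216000 × 16% = $34560
  $104000 × 29% = $30160
  $232000 × 40% = $92800
  → $158920
  Less foreign tax credit $92000 → $66920

$147693 > $66920, so the parallel minimum levy is the binding amount.

$147693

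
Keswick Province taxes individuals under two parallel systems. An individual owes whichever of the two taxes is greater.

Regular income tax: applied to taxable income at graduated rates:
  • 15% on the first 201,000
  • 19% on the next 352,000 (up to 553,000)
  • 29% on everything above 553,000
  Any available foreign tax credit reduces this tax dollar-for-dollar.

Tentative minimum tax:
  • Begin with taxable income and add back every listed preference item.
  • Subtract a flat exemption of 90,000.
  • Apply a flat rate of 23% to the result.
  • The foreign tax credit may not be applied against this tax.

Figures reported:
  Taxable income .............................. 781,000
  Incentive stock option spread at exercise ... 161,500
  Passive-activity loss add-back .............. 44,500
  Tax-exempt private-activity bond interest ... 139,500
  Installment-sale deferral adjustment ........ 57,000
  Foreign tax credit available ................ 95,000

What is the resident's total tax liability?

251,505

Tentative minimum tax:
  Adjusted income: 781,000 + 161,500 + 44,500 + 139,500 + 57,000 = 1,183,500
  Less exemption 90,000 → base 1,093,500
  1,093,500 × 23% = 251,505

Regular income tax:
  201,000 × 15% = 30,150
  352,000 × 19% = 66,880
  228,000 × 29% = 66,120
  → 163,150
  Less foreign tax credit 95,000 → 68,150

251,505 > 68,150, so the tentative minimum tax is the binding amount.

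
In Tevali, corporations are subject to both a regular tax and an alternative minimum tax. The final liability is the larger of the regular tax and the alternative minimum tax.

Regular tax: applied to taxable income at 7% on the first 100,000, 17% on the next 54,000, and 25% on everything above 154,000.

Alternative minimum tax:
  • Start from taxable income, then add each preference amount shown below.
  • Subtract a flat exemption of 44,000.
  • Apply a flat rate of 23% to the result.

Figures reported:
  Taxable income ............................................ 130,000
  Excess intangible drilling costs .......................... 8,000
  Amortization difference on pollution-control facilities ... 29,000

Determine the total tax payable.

Alternative minimum tax:
  Adjusted income: 130,000 + 8,000 + 29,000 = 167,000
  Less exemption 44,000 → base 123,000
  123,000 × 23% = 28,290

Regular tax:
  100,000 × 7% = 7,000
  30,000 × 17% = 5,100
  → 12,100

28,290 > 12,100, so the alternative minimum tax is the binding amount.

28,290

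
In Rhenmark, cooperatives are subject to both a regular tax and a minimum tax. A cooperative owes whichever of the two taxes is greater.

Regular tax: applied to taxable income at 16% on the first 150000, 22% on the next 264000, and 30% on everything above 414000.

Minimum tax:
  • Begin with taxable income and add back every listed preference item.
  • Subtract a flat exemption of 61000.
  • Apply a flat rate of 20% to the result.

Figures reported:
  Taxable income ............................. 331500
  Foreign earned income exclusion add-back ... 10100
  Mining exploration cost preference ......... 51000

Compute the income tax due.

Regular tax:
  150000 × 16% = 24000
  181500 × 22% = 39930
  → 63930

Minimum tax:
  Adjusted income: 331500 + 10100 + 51000 = 392600
  Less exemption 61000 → base 331600
  331600 × 20% = 66320

66320 > 63930, so the minimum tax is the binding amount.

66320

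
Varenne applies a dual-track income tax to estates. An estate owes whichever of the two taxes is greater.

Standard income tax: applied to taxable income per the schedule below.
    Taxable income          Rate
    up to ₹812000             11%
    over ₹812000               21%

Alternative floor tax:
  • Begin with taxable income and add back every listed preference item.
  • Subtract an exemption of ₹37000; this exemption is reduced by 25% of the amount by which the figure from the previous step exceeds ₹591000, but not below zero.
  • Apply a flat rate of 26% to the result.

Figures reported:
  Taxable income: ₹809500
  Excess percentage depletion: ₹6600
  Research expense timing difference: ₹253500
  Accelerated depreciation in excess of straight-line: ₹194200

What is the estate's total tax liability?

₹328588

Alternative floor tax:
  Adjusted income: ₹809500 + ₹6600 + ₹253500 + ₹194200 = ₹1263800
  Exemption: 25% × (₹1263800 − ₹591000) = ₹168200 ≥ ₹37000, so the exemption is fully phased out
  Base: ₹1263800 − ₹0 = ₹1263800
  ₹1263800 × 26% = ₹328588

Standard income tax:
  ₹809500 × 11% = ₹89045

₹328588 > ₹89045, so the alternative floor tax is the binding amount.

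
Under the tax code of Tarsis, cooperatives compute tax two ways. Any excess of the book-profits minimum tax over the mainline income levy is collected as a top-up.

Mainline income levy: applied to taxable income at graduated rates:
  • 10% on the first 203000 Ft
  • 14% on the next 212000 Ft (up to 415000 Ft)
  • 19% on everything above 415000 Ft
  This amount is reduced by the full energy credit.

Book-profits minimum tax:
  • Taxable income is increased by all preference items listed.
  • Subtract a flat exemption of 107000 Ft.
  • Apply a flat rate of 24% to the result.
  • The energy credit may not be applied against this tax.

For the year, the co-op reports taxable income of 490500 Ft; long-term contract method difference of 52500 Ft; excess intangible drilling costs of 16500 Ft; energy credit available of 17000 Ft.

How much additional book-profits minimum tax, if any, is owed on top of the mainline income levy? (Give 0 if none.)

Book-profits minimum tax:
  Adjusted income: 490500 Ft + 52500 Ft + 16500 Ft = 559500 Ft
  Less exemption 107000 Ft → base 452500 Ft
  452500 Ft × 24% = 108600 Ft

Mainline income levy:
  203000 Ft × 10% = 20300 Ft
  212000 Ft × 14% = 29680 Ft
  75500 Ft × 19% = 14345 Ft
  → 64325 Ft
  Less energy credit 17000 Ft → 47325 Ft

Excess of book-profits minimum tax over mainline income levy: 108600 Ft − 47325 Ft = 61275 Ft.

61275 Ft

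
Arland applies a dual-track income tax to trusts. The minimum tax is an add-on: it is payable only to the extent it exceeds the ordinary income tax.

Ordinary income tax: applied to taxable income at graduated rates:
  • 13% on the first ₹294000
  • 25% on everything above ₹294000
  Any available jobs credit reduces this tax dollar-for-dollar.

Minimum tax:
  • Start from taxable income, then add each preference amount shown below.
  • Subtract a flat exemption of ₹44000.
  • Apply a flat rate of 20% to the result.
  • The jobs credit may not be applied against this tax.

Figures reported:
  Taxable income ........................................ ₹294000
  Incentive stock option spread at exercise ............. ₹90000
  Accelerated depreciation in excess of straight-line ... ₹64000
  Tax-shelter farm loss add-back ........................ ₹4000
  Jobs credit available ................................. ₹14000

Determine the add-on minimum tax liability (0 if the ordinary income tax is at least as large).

₹57380

Ordinary income tax:
  ₹294000 × 13% = ₹38220
  Less jobs credit ₹14000 → ₹24220

Minimum tax:
  Adjusted income: ₹294000 + ₹90000 + ₹64000 + ₹4000 = ₹452000
  Less exemption ₹44000 → base ₹408000
  ₹408000 × 20% = ₹81600

Excess of minimum tax over ordinary income tax: ₹81600 − ₹24220 = ₹57380.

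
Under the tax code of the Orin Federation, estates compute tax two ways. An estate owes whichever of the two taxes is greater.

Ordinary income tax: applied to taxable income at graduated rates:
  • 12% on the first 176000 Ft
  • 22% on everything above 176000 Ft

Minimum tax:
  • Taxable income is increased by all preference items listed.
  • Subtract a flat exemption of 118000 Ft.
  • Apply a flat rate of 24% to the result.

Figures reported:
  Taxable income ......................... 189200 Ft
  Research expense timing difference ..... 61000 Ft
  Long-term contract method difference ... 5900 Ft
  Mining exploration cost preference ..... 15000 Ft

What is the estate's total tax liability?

36744 Ft

Ordinary income tax:
  176000 Ft × 12% = 21120 Ft
  13200 Ft × 22% = 2904 Ft
  → 24024 Ft

Minimum tax:
  Adjusted income: 189200 Ft + 61000 Ft + 5900 Ft + 15000 Ft = 271100 Ft
  Less exemption 118000 Ft → base 153100 Ft
  153100 Ft × 24% = 36744 Ft

36744 Ft > 24024 Ft, so the minimum tax is the binding amount.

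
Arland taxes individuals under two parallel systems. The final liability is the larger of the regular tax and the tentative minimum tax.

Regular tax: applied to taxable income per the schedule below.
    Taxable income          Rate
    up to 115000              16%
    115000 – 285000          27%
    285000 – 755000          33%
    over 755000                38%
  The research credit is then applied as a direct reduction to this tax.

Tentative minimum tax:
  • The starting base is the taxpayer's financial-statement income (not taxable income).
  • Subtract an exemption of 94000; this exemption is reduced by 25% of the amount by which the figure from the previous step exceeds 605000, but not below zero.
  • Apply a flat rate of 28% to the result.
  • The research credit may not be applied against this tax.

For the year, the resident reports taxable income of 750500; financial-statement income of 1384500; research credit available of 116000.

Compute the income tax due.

Tentative minimum tax:
  Base (financial-statement income): 1384500
  Exemption: 25% × (1384500 − 605000) = 194875 ≥ 94000, so the exemption is fully phased out
  Base: 1384500 − 0 = 1384500
  1384500 × 28% = 387660

Regular tax:
  115000 × 16% = 18400
  170000 × 27% = 45900
  465500 × 33% = 153615
  → 217915
  Less research credit 116000 → 101915

387660 > 101915, so the tentative minimum tax is the binding amount.

387660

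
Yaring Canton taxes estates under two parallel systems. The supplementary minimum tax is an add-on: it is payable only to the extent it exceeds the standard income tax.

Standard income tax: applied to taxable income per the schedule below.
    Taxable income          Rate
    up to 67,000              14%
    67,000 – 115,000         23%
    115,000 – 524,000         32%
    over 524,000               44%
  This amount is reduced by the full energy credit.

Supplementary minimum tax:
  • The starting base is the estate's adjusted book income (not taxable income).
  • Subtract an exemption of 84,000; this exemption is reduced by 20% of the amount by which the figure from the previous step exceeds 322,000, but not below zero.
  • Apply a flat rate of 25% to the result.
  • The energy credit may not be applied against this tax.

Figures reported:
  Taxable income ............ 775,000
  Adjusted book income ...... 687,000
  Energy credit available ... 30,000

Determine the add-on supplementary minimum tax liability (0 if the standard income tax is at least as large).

0

Standard income tax:
  67,000 × 14% = 9,380
  48,000 × 23% = 11,040
  409,000 × 32% = 130,880
  251,000 × 44% = 110,440
  → 261,740
  Less energy credit 30,000 → 231,740

Supplementary minimum tax:
  Base (adjusted book income): 687,000
  Exemption: 84,000 − 20% × (687,000 − 322,000) = 84,000 − 73,000 = 11,000
  Base: 687,000 − 11,000 = 676,000
  676,000 × 25% = 169,000

169,000 ≤ 231,740, so no add-on is due.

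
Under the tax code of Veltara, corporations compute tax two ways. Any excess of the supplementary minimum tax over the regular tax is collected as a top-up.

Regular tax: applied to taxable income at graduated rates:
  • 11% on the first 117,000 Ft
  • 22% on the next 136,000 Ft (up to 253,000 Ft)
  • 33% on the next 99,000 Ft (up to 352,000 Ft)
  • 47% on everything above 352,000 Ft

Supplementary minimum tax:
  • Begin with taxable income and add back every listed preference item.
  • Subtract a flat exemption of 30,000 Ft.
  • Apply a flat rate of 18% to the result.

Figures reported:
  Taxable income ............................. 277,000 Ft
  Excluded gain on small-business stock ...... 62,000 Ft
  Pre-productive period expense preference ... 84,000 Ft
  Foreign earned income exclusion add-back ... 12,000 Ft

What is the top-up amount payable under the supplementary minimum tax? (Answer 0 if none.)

22,190 Ft

Regular tax:
  117,000 Ft × 11% = 12,870 Ft
  136,000 Ft × 22% = 29,920 Ft
  24,000 Ft × 33% = 7,920 Ft
  → 50,710 Ft

Supplementary minimum tax:
  Adjusted income: 277,000 Ft + 62,000 Ft + 84,000 Ft + 12,000 Ft = 435,000 Ft
  Less exemption 30,000 Ft → base 405,000 Ft
  405,000 Ft × 18% = 72,900 Ft

Excess of supplementary minimum tax over regular tax: 72,900 Ft − 50,710 Ft = 22,190 Ft.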